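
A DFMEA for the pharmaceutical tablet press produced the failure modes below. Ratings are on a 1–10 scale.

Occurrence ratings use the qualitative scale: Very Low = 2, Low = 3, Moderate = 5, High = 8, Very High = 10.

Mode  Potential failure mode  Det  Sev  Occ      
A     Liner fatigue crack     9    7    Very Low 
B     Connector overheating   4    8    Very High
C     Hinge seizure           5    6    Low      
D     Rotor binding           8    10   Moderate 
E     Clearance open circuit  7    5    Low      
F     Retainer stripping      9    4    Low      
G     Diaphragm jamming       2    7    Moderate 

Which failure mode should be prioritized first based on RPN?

D

RPN = Severity × Occurrence × Detection:
  A: 7 × 2 × 9 = 126
  B: 8 × 10 × 4 = 320
  C: 6 × 3 × 5 = 90
  D: 10 × 5 × 8 = 400
  E: 5 × 3 × 7 = 105
  F: 4 × 3 × 9 = 108
  G: 7 × 5 × 2 = 70
Highest RPN is 400 → D.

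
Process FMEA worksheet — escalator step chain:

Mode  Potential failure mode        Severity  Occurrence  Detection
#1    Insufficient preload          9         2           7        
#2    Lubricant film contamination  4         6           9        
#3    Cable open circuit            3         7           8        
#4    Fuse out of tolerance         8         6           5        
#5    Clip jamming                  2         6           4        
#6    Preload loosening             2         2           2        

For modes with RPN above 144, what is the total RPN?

624

RPN = Severity × Occurrence × Detection:
  #1: 9 × 2 × 7 = 126
  #2: 4 × 6 × 9 = 216
  #3: 3 × 7 × 8 = 168
  #4: 8 × 6 × 5 = 240
  #5: 2 × 6 × 4 = 48
  #6: 2 × 2 × 2 = 8
RPN > 144: #2 (216), #3 (168), #4 (240).
Sum: 216 + 168 + 240 = 624.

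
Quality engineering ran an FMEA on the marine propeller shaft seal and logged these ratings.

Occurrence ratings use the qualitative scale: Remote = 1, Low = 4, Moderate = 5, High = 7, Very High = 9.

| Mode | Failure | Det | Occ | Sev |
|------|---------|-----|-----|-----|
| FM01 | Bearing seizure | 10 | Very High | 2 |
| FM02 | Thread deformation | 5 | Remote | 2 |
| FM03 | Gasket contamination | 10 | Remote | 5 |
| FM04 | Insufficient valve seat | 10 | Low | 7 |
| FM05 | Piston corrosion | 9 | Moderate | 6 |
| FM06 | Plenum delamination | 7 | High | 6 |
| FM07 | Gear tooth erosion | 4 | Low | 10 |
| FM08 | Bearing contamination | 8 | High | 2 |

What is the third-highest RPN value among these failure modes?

270

RPN = Severity × Occurrence × Detection:
  FM01: 2 × 9 × 10 = 180
  FM02: 2 × 1 × 5 = 10
  FM03: 5 × 1 × 10 = 50
  FM04: 7 × 4 × 10 = 280
  FM05: 6 × 5 × 9 = 270
  FM06: 6 × 7 × 7 = 294
  FM07: 10 × 4 × 4 = 160
  FM08: 2 × 7 × 8 = 112
Sorted descending: 294, 280, 270, 180, 160, 112, 50, 10.
The third-highest RPN is 270 (FM05).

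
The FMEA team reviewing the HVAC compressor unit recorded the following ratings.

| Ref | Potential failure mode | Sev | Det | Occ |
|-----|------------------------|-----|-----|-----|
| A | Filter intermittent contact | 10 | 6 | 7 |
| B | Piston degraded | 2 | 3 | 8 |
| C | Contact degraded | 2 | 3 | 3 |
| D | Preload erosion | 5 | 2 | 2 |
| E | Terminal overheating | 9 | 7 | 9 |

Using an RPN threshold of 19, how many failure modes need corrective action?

4

RPN = Severity × Occurrence × Detection:
  A: 10 × 7 × 6 = 420
  B: 2 × 8 × 3 = 48
  C: 2 × 3 × 3 = 18
  D: 5 × 2 × 2 = 20
  E: 9 × 9 × 7 = 567
Modes with RPN ≥ 19: A (420), B (48), D (20), E (567) → 4.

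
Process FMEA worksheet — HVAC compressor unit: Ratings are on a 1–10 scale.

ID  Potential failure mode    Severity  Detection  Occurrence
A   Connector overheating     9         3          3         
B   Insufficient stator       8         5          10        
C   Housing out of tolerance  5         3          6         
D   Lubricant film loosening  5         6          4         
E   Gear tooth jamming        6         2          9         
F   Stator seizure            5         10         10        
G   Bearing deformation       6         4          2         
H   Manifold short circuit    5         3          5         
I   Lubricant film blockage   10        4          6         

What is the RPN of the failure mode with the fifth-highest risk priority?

108

RPN = Severity × Occurrence × Detection:
  A: 9 × 3 × 3 = 81
  B: 8 × 10 × 5 = 400
  C: 5 × 6 × 3 = 90
  D: 5 × 4 × 6 = 120
  E: 6 × 9 × 2 = 108
  F: 5 × 10 × 10 = 500
  G: 6 × 2 × 4 = 48
  H: 5 × 5 × 3 = 75
  I: 10 × 6 × 4 = 240
Sorted descending: 500, 400, 240, 120, 108, 90, 81, 75, 48.
The fifth-highest RPN is 108 (E).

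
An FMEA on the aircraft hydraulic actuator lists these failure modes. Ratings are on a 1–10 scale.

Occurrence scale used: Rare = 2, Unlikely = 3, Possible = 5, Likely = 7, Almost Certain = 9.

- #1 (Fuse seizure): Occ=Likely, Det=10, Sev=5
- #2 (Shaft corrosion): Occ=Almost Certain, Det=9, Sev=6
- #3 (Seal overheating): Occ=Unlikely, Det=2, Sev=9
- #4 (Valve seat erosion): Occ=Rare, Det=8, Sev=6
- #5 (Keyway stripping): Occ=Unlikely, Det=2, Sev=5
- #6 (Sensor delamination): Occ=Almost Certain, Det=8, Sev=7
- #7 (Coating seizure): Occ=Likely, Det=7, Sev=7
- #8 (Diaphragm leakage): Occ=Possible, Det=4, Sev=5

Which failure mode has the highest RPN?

RPN = Severity × Occurrence × Detection:
  #1: 5 × 7 × 10 = 350
  #2: 6 × 9 × 9 = 486
  #3: 9 × 3 × 2 = 54
  #4: 6 × 2 × 8 = 96
  #5: 5 × 3 × 2 = 30
  #6: 7 × 9 × 8 = 504
  #7: 7 × 7 × 7 = 343
  #8: 5 × 5 × 4 = 100
Highest RPN is 504 → #6.

#6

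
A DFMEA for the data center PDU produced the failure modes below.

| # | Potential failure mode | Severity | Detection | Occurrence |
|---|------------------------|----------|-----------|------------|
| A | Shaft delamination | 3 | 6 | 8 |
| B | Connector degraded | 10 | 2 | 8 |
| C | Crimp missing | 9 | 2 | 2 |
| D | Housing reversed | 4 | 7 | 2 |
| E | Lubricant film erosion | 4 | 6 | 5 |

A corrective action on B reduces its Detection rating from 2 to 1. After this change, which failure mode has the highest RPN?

RPN = Severity × Occurrence × Detection:
  A: 3 × 8 × 6 = 144
  B: 10 × 8 × 2 = 160
  C: 9 × 2 × 2 = 36
  D: 4 × 2 × 7 = 56
  E: 4 × 5 × 6 = 120
After action: B → 10 × 8 × 1 = 80.
Revised RPNs: A=144, E=120, B=80, D=56, C=36.
Highest is now A (144).

A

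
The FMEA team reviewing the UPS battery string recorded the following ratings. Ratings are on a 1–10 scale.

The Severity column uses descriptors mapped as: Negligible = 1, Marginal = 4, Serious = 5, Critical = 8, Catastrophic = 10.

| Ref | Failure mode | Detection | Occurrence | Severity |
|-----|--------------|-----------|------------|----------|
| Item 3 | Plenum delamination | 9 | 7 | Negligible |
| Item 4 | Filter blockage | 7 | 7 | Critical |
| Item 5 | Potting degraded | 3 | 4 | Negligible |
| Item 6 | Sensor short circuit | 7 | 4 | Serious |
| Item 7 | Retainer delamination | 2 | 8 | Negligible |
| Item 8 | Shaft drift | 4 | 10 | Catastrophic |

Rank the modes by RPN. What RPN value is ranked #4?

63

RPN = Severity × Occurrence × Detection:
  Item 3: 1 × 7 × 9 = 63
  Item 4: 8 × 7 × 7 = 392
  Item 5: 1 × 4 × 3 = 12
  Item 6: 5 × 4 × 7 = 140
  Item 7: 1 × 8 × 2 = 16
  Item 8: 10 × 10 × 4 = 400
Sorted descending: 400, 392, 140, 63, 16, 12.
The fourth-highest RPN is 63 (Item 3).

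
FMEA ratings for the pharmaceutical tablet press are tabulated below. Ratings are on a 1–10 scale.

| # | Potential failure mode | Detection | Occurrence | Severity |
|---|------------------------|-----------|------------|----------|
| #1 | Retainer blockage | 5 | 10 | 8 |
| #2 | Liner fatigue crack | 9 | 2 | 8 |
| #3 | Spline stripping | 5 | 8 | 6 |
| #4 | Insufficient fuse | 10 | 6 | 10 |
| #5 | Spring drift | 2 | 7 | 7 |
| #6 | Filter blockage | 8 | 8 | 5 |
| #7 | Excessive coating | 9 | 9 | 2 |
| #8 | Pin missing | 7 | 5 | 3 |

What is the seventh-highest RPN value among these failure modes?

105

RPN = Severity × Occurrence × Detection:
  #1: 8 × 10 × 5 = 400
  #2: 8 × 2 × 9 = 144
  #3: 6 × 8 × 5 = 240
  #4: 10 × 6 × 10 = 600
  #5: 7 × 7 × 2 = 98
  #6: 5 × 8 × 8 = 320
  #7: 2 × 9 × 9 = 162
  #8: 3 × 5 × 7 = 105
Sorted descending: 600, 400, 320, 240, 162, 144, 105, 98.
The seventh-highest RPN is 105 (#8).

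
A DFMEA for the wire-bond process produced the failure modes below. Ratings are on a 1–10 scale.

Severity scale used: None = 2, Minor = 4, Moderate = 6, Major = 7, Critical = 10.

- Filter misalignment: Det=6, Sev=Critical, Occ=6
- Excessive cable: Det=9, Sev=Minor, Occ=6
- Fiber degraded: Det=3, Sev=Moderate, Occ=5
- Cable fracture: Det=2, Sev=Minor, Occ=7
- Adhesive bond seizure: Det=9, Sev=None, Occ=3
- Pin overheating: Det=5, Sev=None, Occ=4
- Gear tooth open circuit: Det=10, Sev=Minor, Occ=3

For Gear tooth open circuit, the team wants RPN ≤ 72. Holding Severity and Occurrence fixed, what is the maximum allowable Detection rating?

Gear tooth open circuit: S=4, O=3, D=10 → current RPN = 120.
Fixed product = 12. Need 12 × D ≤ 72, so D ≤ 72/12 = 6.00.
Maximum integer Detection rating = 6 (gives RPN 72; D=7 would give 84 > 72).

6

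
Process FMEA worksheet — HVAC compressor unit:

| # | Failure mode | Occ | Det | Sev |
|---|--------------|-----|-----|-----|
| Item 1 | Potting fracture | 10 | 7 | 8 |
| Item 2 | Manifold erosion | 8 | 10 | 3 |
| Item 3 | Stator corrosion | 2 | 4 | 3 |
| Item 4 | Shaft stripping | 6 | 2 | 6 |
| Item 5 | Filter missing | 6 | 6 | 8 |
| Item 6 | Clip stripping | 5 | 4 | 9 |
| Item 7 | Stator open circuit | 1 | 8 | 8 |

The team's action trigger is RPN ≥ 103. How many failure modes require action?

4

RPN = Severity × Occurrence × Detection:
  Item 1: 8 × 10 × 7 = 560
  Item 2: 3 × 8 × 10 = 240
  Item 3: 3 × 2 × 4 = 24
  Item 4: 6 × 6 × 2 = 72
  Item 5: 8 × 6 × 6 = 288
  Item 6: 9 × 5 × 4 = 180
  Item 7: 8 × 1 × 8 = 64
Modes with RPN ≥ 103: Item 1 (560), Item 2 (240), Item 5 (288), Item 6 (180) → 4.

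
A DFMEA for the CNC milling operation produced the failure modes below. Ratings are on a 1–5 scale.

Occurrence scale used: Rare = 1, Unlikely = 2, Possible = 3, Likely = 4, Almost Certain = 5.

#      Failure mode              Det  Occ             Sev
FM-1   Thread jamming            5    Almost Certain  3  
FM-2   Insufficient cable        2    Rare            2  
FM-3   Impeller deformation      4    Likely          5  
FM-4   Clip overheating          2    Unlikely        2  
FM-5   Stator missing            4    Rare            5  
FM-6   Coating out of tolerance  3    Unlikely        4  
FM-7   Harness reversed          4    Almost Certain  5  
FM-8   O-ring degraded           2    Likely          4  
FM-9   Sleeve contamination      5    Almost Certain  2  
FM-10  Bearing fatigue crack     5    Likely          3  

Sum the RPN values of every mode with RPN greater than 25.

397

RPN = Severity × Occurrence × Detection:
  FM-1: 3 × 5 × 5 = 75
  FM-2: 2 × 1 × 2 = 4
  FM-3: 5 × 4 × 4 = 80
  FM-4: 2 × 2 × 2 = 8
  FM-5: 5 × 1 × 4 = 20
  FM-6: 4 × 2 × 3 = 24
  FM-7: 5 × 5 × 4 = 100
  FM-8: 4 × 4 × 2 = 32
  FM-9: 2 × 5 × 5 = 50
  FM-10: 3 × 4 × 5 = 60
RPN > 25: FM-1 (75), FM-3 (80), FM-7 (100), FM-8 (32), FM-9 (50), FM-10 (60).
Sum: 75 + 80 + 100 + 32 + 50 + 60 = 397.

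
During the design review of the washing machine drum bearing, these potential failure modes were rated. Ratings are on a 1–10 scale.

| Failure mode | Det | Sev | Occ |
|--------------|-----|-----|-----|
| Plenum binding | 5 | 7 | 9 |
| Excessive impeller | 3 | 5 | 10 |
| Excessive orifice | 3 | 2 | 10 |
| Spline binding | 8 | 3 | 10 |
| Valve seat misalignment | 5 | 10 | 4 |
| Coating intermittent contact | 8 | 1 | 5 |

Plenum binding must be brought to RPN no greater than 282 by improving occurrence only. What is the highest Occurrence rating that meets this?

Plenum binding: S=7, O=9, D=5 → current RPN = 315.
Fixed product = 35. Need 35 × O ≤ 282, so O ≤ 282/35 = 8.06.
Maximum integer Occurrence rating = 8 (gives RPN 280; O=9 would give 315 > 282).

8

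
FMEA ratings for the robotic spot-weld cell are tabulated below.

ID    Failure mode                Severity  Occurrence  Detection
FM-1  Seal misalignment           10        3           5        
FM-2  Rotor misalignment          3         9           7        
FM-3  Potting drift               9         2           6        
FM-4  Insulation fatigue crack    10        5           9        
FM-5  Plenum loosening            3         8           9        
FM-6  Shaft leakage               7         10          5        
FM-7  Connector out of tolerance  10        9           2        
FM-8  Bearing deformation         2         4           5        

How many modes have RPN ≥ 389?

1

RPN = Severity × Occurrence × Detection:
  FM-1: 10 × 3 × 5 = 150
  FM-2: 3 × 9 × 7 = 189
  FM-3: 9 × 2 × 6 = 108
  FM-4: 10 × 5 × 9 = 450
  FM-5: 3 × 8 × 9 = 216
  FM-6: 7 × 10 × 5 = 350
  FM-7: 10 × 9 × 2 = 180
  FM-8: 2 × 4 × 5 = 40
Modes with RPN ≥ 389: FM-4 (450) → 1.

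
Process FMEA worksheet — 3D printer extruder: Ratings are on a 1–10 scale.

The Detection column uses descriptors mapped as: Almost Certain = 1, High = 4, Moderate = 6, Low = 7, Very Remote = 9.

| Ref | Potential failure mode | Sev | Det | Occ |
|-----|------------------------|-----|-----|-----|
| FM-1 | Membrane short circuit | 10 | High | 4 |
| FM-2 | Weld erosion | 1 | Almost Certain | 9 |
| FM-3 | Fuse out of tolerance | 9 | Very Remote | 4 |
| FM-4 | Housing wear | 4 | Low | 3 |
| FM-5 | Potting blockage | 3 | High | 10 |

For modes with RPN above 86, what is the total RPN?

604

RPN = Severity × Occurrence × Detection:
  FM-1: 10 × 4 × 4 = 160
  FM-2: 1 × 9 × 1 = 9
  FM-3: 9 × 4 × 9 = 324
  FM-4: 4 × 3 × 7 = 84
  FM-5: 3 × 10 × 4 = 120
RPN > 86: FM-1 (160), FM-3 (324), FM-5 (120).
Sum: 160 + 324 + 120 = 604.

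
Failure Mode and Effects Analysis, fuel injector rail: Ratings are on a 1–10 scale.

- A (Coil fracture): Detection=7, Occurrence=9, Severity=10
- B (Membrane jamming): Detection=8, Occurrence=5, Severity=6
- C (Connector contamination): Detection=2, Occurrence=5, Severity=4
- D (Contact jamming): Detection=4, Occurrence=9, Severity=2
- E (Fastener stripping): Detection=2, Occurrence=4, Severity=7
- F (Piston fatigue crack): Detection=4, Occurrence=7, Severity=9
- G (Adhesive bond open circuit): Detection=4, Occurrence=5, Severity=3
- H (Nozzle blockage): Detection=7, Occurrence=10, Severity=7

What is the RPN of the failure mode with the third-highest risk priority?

252

RPN = Severity × Occurrence × Detection:
  A: 10 × 9 × 7 = 630
  B: 6 × 5 × 8 = 240
  C: 4 × 5 × 2 = 40
  D: 2 × 9 × 4 = 72
  E: 7 × 4 × 2 = 56
  F: 9 × 7 × 4 = 252
  G: 3 × 5 × 4 = 60
  H: 7 × 10 × 7 = 490
Sorted descending: 630, 490, 252, 240, 72, 60, 56, 40.
The third-highest RPN is 252 (F).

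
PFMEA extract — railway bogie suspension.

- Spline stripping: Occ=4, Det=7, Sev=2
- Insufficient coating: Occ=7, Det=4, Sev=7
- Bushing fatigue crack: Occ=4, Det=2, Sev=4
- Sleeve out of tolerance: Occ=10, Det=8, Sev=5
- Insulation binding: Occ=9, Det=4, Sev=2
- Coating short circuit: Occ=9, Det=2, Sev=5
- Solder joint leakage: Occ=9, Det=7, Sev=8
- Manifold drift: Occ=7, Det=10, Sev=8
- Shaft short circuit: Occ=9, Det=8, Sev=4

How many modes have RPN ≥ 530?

RPN = Severity × Occurrence × Detection:
  Spline stripping: 2 × 4 × 7 = 56
  Insufficient coating: 7 × 7 × 4 = 196
  Bushing fatigue crack: 4 × 4 × 2 = 32
  Sleeve out of tolerance: 5 × 10 × 8 = 400
  Insulation binding: 2 × 9 × 4 = 72
  Coating short circuit: 5 × 9 × 2 = 90
  Solder joint leakage: 8 × 9 × 7 = 504
  Manifold drift: 8 × 7 × 10 = 560
  Shaft short circuit: 4 × 9 × 8 = 288
Modes with RPN ≥ 530: Manifold drift (560) → 1.

1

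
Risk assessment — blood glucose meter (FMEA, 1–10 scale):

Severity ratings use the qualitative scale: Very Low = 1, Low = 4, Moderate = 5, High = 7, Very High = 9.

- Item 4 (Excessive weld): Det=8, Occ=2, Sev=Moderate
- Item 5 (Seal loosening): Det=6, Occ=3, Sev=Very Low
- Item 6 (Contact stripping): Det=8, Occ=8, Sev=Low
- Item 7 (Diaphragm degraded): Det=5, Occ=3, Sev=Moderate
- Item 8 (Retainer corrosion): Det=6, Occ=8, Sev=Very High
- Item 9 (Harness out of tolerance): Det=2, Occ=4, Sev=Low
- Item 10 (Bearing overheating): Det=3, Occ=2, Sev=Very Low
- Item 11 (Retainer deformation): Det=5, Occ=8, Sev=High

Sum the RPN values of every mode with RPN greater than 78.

RPN = Severity × Occurrence × Detection:
  Item 4: 5 × 2 × 8 = 80
  Item 5: 1 × 3 × 6 = 18
  Item 6: 4 × 8 × 8 = 256
  Item 7: 5 × 3 × 5 = 75
  Item 8: 9 × 8 × 6 = 432
  Item 9: 4 × 4 × 2 = 32
  Item 10: 1 × 2 × 3 = 6
  Item 11: 7 × 8 × 5 = 280
RPN > 78: Item 4 (80), Item 6 (256), Item 8 (432), Item 11 (280).
Sum: 80 + 256 + 432 + 280 = 1048.

1048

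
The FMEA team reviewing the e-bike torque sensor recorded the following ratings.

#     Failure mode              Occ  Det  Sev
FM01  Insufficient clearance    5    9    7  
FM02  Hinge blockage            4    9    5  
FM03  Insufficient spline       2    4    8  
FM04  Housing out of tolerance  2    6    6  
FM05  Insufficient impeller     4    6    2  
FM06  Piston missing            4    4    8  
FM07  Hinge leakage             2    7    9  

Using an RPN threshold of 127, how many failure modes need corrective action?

RPN = Severity × Occurrence × Detection:
  FM01: 7 × 5 × 9 = 315
  FM02: 5 × 4 × 9 = 180
  FM03: 8 × 2 × 4 = 64
  FM04: 6 × 2 × 6 = 72
  FM05: 2 × 4 × 6 = 48
  FM06: 8 × 4 × 4 = 128
  FM07: 9 × 2 × 7 = 126
Modes with RPN ≥ 127: FM01 (315), FM02 (180), FM06 (128) → 3.

3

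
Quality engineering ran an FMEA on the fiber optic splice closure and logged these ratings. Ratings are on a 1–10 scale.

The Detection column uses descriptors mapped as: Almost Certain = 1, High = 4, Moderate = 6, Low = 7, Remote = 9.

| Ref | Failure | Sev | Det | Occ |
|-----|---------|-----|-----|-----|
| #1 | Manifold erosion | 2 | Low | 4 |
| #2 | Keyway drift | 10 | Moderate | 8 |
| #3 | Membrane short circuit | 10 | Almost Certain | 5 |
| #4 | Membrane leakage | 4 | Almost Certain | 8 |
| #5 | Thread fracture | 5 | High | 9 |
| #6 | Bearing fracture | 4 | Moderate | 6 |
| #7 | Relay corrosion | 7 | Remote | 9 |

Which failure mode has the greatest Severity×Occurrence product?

#2

Criticality = Severity × Occurrence:
  #1: 2 × 4 = 8
  #2: 10 × 8 = 80
  #3: 10 × 5 = 50
  #4: 4 × 8 = 32
  #5: 5 × 9 = 45
  #6: 4 × 6 = 24
  #7: 7 × 9 = 63
Highest criticality is 80 → #2.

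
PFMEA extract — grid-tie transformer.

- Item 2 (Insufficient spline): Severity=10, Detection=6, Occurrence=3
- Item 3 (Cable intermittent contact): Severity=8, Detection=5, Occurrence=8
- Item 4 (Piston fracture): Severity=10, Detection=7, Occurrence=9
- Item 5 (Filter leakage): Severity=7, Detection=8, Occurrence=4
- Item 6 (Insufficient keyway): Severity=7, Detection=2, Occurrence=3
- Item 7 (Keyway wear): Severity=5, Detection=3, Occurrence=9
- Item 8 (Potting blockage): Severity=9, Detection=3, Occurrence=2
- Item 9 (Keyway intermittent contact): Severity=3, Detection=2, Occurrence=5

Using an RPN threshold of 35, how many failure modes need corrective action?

RPN = Severity × Occurrence × Detection:
  Item 2: 10 × 3 × 6 = 180
  Item 3: 8 × 8 × 5 = 320
  Item 4: 10 × 9 × 7 = 630
  Item 5: 7 × 4 × 8 = 224
  Item 6: 7 × 3 × 2 = 42
  Item 7: 5 × 9 × 3 = 135
  Item 8: 9 × 2 × 3 = 54
  Item 9: 3 × 5 × 2 = 30
Modes with RPN ≥ 35: Item 2 (180), Item 3 (320), Item 4 (630), Item 5 (224), Item 6 (42), Item 7 (135), Item 8 (54) → 7.

7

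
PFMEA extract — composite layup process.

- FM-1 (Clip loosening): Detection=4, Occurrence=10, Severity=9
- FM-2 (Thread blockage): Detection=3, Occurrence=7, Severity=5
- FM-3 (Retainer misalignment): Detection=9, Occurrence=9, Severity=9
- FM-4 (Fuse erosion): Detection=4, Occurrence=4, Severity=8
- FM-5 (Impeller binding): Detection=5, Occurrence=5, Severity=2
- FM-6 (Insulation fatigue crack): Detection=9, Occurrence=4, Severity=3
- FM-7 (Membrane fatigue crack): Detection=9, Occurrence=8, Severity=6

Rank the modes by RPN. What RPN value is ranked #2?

432

RPN = Severity × Occurrence × Detection:
  FM-1: 9 × 10 × 4 = 360
  FM-2: 5 × 7 × 3 = 105
  FM-3: 9 × 9 × 9 = 729
  FM-4: 8 × 4 × 4 = 128
  FM-5: 2 × 5 × 5 = 50
  FM-6: 3 × 4 × 9 = 108
  FM-7: 6 × 8 × 9 = 432
Sorted descending: 729, 432, 360, 128, 108, 105, 50.
The second-highest RPN is 432 (FM-7).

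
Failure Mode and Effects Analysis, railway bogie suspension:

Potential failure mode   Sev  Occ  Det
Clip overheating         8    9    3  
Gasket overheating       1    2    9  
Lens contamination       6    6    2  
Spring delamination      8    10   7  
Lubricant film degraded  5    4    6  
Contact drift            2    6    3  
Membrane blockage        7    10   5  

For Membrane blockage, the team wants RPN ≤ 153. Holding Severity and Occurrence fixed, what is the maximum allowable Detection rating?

Membrane blockage: S=7, O=10, D=5 → current RPN = 350.
Fixed product = 70. Need 70 × D ≤ 153, so D ≤ 153/70 = 2.19.
Maximum integer Detection rating = 2 (gives RPN 140; D=3 would give 210 > 153).

2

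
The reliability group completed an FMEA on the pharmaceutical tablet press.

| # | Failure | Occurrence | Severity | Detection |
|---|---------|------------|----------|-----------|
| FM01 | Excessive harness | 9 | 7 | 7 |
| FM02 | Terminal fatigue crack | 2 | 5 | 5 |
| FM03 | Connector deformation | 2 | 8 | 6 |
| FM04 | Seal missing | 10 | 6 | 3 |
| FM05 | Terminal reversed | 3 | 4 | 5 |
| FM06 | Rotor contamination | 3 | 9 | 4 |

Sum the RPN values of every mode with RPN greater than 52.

885

RPN = Severity × Occurrence × Detection:
  FM01: 7 × 9 × 7 = 441
  FM02: 5 × 2 × 5 = 50
  FM03: 8 × 2 × 6 = 96
  FM04: 6 × 10 × 3 = 180
  FM05: 4 × 3 × 5 = 60
  FM06: 9 × 3 × 4 = 108
RPN > 52: FM01 (441), FM03 (96), FM04 (180), FM05 (60), FM06 (108).
Sum: 441 + 96 + 180 + 60 + 108 = 885.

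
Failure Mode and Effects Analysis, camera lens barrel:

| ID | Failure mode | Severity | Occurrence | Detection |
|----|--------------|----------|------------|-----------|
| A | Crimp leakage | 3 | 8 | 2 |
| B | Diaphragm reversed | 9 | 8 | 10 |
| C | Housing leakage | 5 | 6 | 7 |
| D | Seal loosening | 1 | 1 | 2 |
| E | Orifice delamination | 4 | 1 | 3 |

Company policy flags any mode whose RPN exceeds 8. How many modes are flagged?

4

RPN = Severity × Occurrence × Detection:
  A: 3 × 8 × 2 = 48
  B: 9 × 8 × 10 = 720
  C: 5 × 6 × 7 = 210
  D: 1 × 1 × 2 = 2
  E: 4 × 1 × 3 = 12
Modes with RPN > 8: A (48), B (720), C (210), E (12) → 4.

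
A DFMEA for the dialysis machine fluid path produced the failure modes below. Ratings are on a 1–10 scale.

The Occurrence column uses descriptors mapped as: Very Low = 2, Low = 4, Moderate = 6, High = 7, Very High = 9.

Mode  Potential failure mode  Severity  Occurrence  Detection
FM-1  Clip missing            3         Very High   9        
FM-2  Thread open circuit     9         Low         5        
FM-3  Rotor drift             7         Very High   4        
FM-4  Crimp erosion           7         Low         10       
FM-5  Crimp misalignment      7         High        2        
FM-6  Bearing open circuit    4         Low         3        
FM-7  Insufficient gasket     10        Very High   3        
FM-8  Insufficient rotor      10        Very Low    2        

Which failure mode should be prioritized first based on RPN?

RPN = Severity × Occurrence × Detection:
  FM-1: 3 × 9 × 9 = 243
  FM-2: 9 × 4 × 5 = 180
  FM-3: 7 × 9 × 4 = 252
  FM-4: 7 × 4 × 10 = 280
  FM-5: 7 × 7 × 2 = 98
  FM-6: 4 × 4 × 3 = 48
  FM-7: 10 × 9 × 3 = 270
  FM-8: 10 × 2 × 2 = 40
Highest RPN is 280 → FM-4.

FM-4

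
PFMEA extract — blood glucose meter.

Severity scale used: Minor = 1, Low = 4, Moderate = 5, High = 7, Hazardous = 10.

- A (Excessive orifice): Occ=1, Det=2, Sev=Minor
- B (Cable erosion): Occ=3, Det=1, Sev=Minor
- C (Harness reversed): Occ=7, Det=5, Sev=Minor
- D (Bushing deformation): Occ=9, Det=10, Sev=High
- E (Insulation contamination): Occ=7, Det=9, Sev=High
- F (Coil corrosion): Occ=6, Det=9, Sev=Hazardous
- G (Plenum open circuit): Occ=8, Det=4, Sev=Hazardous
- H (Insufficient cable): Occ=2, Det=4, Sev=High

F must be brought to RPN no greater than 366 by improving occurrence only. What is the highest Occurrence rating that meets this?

4

F: S=10, O=6, D=9 → current RPN = 540.
Fixed product = 90. Need 90 × O ≤ 366, so O ≤ 366/90 = 4.07.
Maximum integer Occurrence rating = 4 (gives RPN 360; O=5 would give 450 > 366).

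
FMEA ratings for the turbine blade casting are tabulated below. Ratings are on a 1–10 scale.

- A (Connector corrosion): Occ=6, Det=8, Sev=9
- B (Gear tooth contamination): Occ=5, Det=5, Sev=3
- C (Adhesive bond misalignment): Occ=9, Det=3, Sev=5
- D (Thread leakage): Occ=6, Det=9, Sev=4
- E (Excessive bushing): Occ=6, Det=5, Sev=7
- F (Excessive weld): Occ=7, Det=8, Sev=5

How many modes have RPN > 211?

RPN = Severity × Occurrence × Detection:
  A: 9 × 6 × 8 = 432
  B: 3 × 5 × 5 = 75
  C: 5 × 9 × 3 = 135
  D: 4 × 6 × 9 = 216
  E: 7 × 6 × 5 = 210
  F: 5 × 7 × 8 = 280
Modes with RPN > 211: A (432), D (216), F (280) → 3.

3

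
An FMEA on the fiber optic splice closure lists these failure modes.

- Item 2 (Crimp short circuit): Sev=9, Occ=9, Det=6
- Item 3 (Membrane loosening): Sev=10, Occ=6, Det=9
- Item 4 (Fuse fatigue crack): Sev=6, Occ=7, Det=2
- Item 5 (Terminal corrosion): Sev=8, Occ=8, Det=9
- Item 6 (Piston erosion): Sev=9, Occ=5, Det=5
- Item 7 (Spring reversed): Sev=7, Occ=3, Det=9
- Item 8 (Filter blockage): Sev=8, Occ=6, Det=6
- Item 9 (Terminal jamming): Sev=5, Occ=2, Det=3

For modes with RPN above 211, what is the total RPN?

2115

RPN = Severity × Occurrence × Detection:
  Item 2: 9 × 9 × 6 = 486
  Item 3: 10 × 6 × 9 = 540
  Item 4: 6 × 7 × 2 = 84
  Item 5: 8 × 8 × 9 = 576
  Item 6: 9 × 5 × 5 = 225
  Item 7: 7 × 3 × 9 = 189
  Item 8: 8 × 6 × 6 = 288
  Item 9: 5 × 2 × 3 = 30
RPN > 211: Item 2 (486), Item 3 (540), Item 5 (576), Item 6 (225), Item 8 (288).
Sum: 486 + 540 + 576 + 225 + 288 = 2115.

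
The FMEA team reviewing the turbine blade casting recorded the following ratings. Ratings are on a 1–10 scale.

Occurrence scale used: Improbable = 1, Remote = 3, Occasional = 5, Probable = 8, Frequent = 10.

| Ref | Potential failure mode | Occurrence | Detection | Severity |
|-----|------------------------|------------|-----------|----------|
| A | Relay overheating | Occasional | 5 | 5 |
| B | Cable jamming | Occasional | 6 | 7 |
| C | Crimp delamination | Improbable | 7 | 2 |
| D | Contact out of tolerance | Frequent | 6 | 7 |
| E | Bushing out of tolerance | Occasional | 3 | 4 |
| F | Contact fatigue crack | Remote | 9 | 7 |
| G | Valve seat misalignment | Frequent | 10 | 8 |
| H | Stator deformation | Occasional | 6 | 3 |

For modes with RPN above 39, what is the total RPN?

RPN = Severity × Occurrence × Detection:
  A: 5 × 5 × 5 = 125
  B: 7 × 5 × 6 = 210
  C: 2 × 1 × 7 = 14
  D: 7 × 10 × 6 = 420
  E: 4 × 5 × 3 = 60
  F: 7 × 3 × 9 = 189
  G: 8 × 10 × 10 = 800
  H: 3 × 5 × 6 = 90
RPN > 39: A (125), B (210), D (420), E (60), F (189), G (800), H (90).
Sum: 125 + 210 + 420 + 60 + 189 + 800 + 90 = 1894.

1894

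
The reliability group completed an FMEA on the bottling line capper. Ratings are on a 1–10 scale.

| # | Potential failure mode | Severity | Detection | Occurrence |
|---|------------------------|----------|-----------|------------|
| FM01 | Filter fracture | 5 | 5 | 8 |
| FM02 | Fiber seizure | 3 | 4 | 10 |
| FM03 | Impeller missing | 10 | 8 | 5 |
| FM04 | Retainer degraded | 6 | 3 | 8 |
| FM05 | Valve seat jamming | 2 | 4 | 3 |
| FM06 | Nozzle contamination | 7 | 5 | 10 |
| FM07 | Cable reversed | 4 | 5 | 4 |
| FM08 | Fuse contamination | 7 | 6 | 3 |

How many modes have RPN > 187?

3

RPN = Severity × Occurrence × Detection:
  FM01: 5 × 8 × 5 = 200
  FM02: 3 × 10 × 4 = 120
  FM03: 10 × 5 × 8 = 400
  FM04: 6 × 8 × 3 = 144
  FM05: 2 × 3 × 4 = 24
  FM06: 7 × 10 × 5 = 350
  FM07: 4 × 4 × 5 = 80
  FM08: 7 × 3 × 6 = 126
Modes with RPN > 187: FM01 (200), FM03 (400), FM06 (350) → 3.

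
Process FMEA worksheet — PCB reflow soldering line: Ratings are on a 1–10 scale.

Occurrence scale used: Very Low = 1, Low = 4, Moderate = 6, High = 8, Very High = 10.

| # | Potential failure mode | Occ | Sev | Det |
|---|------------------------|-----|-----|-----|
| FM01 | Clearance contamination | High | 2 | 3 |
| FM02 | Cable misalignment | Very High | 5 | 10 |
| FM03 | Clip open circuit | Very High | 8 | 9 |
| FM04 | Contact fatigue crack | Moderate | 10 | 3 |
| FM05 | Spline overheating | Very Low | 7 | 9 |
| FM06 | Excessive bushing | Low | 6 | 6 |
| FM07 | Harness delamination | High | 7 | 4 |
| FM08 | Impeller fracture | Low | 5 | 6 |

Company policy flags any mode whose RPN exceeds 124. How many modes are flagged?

RPN = Severity × Occurrence × Detection:
  FM01: 2 × 8 × 3 = 48
  FM02: 5 × 10 × 10 = 500
  FM03: 8 × 10 × 9 = 720
  FM04: 10 × 6 × 3 = 180
  FM05: 7 × 1 × 9 = 63
  FM06: 6 × 4 × 6 = 144
  FM07: 7 × 8 × 4 = 224
  FM08: 5 × 4 × 6 = 120
Modes with RPN > 124: FM02 (500), FM03 (720), FM04 (180), FM06 (144), FM07 (224) → 5.

5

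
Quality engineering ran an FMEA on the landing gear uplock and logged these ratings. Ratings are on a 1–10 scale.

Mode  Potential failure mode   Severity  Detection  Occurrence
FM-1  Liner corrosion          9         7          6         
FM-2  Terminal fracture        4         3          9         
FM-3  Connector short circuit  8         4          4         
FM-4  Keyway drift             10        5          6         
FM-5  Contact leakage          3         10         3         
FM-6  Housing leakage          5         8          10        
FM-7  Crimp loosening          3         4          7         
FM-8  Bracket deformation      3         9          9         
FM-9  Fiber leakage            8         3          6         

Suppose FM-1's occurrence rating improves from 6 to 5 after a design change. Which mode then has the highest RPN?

RPN = Severity × Occurrence × Detection:
  FM-1: 9 × 6 × 7 = 378
  FM-2: 4 × 9 × 3 = 108
  FM-3: 8 × 4 × 4 = 128
  FM-4: 10 × 6 × 5 = 300
  FM-5: 3 × 3 × 10 = 90
  FM-6: 5 × 10 × 8 = 400
  FM-7: 3 × 7 × 4 = 84
  FM-8: 3 × 9 × 9 = 243
  FM-9: 8 × 6 × 3 = 144
After action: FM-1 → 9 × 5 × 7 = 315.
Revised RPNs: FM-6=400, FM-1=315, FM-4=300, FM-8=243, FM-9=144, FM-3=128, FM-2=108, FM-5=90, FM-7=84.
Highest is now FM-6 (400).

FM-6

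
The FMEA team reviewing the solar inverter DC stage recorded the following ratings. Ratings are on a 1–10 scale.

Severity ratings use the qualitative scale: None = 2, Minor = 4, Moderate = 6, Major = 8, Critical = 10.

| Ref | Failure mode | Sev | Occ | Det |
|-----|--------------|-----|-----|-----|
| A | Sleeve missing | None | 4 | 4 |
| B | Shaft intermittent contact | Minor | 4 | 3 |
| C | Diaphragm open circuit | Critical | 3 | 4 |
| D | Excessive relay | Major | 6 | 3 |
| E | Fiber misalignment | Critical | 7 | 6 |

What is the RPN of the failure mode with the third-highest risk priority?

RPN = Severity × Occurrence × Detection:
  A: 2 × 4 × 4 = 32
  B: 4 × 4 × 3 = 48
  C: 10 × 3 × 4 = 120
  D: 8 × 6 × 3 = 144
  E: 10 × 7 × 6 = 420
Sorted descending: 420, 144, 120, 48, 32.
The third-highest RPN is 120 (C).

120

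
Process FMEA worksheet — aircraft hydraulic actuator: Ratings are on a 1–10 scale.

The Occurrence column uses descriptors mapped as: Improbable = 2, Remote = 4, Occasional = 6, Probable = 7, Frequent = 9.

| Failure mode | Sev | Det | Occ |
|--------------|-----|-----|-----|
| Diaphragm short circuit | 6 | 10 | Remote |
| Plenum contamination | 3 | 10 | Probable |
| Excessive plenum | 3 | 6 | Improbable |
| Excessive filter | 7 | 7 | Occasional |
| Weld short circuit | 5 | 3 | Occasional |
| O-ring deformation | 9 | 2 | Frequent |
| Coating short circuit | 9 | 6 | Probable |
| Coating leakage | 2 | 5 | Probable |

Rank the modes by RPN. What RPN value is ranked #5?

RPN = Severity × Occurrence × Detection:
  Diaphragm short circuit: 6 × 4 × 10 = 240
  Plenum contamination: 3 × 7 × 10 = 210
  Excessive plenum: 3 × 2 × 6 = 36
  Excessive filter: 7 × 6 × 7 = 294
  Weld short circuit: 5 × 6 × 3 = 90
  O-ring deformation: 9 × 9 × 2 = 162
  Coating short circuit: 9 × 7 × 6 = 378
  Coating leakage: 2 × 7 × 5 = 70
Sorted descending: 378, 294, 240, 210, 162, 90, 70, 36.
The fifth-highest RPN is 162 (O-ring deformation).

162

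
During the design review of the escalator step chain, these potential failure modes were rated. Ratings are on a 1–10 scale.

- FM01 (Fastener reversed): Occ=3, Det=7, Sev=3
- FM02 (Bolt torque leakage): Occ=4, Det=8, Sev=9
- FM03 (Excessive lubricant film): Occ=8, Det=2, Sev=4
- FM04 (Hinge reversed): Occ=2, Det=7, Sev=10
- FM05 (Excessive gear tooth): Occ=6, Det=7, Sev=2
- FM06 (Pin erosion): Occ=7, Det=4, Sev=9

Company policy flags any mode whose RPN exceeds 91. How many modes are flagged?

3

RPN = Severity × Occurrence × Detection:
  FM01: 3 × 3 × 7 = 63
  FM02: 9 × 4 × 8 = 288
  FM03: 4 × 8 × 2 = 64
  FM04: 10 × 2 × 7 = 140
  FM05: 2 × 6 × 7 = 84
  FM06: 9 × 7 × 4 = 252
Modes with RPN > 91: FM02 (288), FM04 (140), FM06 (252) → 3.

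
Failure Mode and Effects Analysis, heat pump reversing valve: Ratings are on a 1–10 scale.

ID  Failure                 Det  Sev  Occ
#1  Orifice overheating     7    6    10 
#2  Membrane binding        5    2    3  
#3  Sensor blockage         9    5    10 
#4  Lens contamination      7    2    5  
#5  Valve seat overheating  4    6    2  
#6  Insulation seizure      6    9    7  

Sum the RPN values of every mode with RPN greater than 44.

1366

RPN = Severity × Occurrence × Detection:
  #1: 6 × 10 × 7 = 420
  #2: 2 × 3 × 5 = 30
  #3: 5 × 10 × 9 = 450
  #4: 2 × 5 × 7 = 70
  #5: 6 × 2 × 4 = 48
  #6: 9 × 7 × 6 = 378
RPN > 44: #1 (420), #3 (450), #4 (70), #5 (48), #6 (378).
Sum: 420 + 450 + 70 + 48 + 378 = 1366.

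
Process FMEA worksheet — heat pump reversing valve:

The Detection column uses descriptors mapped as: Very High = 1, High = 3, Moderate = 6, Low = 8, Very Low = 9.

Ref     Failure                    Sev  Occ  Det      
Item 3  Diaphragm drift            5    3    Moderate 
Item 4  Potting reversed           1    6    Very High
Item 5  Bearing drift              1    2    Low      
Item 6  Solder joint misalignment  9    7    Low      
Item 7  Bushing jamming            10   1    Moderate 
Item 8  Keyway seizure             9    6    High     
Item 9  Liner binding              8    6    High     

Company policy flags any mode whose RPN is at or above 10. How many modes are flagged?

6

RPN = Severity × Occurrence × Detection:
  Item 3: 5 × 3 × 6 = 90
  Item 4: 1 × 6 × 1 = 6
  Item 5: 1 × 2 × 8 = 16
  Item 6: 9 × 7 × 8 = 504
  Item 7: 10 × 1 × 6 = 60
  Item 8: 9 × 6 × 3 = 162
  Item 9: 8 × 6 × 3 = 144
Modes with RPN ≥ 10: Item 3 (90), Item 5 (16), Item 6 (504), Item 7 (60), Item 8 (162), Item 9 (144) → 6.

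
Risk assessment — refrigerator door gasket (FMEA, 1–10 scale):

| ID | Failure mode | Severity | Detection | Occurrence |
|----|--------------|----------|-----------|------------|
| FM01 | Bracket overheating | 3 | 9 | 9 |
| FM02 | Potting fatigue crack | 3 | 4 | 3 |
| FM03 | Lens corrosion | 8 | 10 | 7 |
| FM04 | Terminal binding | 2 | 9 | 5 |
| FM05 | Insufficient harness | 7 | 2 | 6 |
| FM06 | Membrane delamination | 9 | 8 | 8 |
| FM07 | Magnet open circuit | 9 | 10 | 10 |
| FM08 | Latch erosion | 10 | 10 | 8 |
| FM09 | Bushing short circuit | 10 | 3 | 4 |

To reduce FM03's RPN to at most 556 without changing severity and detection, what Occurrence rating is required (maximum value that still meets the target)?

6

FM03: S=8, O=7, D=10 → current RPN = 560.
Fixed product = 80. Need 80 × O ≤ 556, so O ≤ 556/80 = 6.95.
Maximum integer Occurrence rating = 6 (gives RPN 480; O=7 would give 560 > 556).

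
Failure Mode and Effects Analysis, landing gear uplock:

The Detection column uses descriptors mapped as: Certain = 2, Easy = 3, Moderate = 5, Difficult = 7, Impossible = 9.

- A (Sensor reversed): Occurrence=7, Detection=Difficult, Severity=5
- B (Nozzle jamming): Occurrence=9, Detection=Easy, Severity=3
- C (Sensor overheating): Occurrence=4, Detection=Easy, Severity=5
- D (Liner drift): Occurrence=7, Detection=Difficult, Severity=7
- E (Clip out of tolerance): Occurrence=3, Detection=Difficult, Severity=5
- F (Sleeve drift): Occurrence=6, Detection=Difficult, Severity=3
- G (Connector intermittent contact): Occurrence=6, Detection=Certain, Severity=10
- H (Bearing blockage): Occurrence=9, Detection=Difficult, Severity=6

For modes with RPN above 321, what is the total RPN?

RPN = Severity × Occurrence × Detection:
  A: 5 × 7 × 7 = 245
  B: 3 × 9 × 3 = 81
  C: 5 × 4 × 3 = 60
  D: 7 × 7 × 7 = 343
  E: 5 × 3 × 7 = 105
  F: 3 × 6 × 7 = 126
  G: 10 × 6 × 2 = 120
  H: 6 × 9 × 7 = 378
RPN > 321: D (343), H (378).
Sum: 343 + 378 = 721.

721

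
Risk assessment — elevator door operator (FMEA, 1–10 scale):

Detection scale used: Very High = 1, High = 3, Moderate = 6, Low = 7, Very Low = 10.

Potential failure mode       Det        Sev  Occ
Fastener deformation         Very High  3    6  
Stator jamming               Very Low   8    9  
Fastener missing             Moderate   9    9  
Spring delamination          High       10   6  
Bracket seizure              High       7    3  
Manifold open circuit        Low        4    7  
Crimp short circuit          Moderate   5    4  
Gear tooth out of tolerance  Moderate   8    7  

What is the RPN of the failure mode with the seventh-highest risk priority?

RPN = Severity × Occurrence × Detection:
  Fastener deformation: 3 × 6 × 1 = 18
  Stator jamming: 8 × 9 × 10 = 720
  Fastener missing: 9 × 9 × 6 = 486
  Spring delamination: 10 × 6 × 3 = 180
  Bracket seizure: 7 × 3 × 3 = 63
  Manifold open circuit: 4 × 7 × 7 = 196
  Crimp short circuit: 5 × 4 × 6 = 120
  Gear tooth out of tolerance: 8 × 7 × 6 = 336
Sorted descending: 720, 486, 336, 196, 180, 120, 63, 18.
The seventh-highest RPN is 63 (Bracket seizure).

63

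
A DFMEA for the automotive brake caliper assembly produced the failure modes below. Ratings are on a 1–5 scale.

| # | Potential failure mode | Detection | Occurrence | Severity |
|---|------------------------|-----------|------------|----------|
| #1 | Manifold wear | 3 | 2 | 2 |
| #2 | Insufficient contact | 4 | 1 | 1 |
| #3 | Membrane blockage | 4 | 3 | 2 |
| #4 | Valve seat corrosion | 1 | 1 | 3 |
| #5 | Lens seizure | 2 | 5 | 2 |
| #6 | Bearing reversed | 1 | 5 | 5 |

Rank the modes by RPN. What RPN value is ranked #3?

RPN = Severity × Occurrence × Detection:
  #1: 2 × 2 × 3 = 12
  #2: 1 × 1 × 4 = 4
  #3: 2 × 3 × 4 = 24
  #4: 3 × 1 × 1 = 3
  #5: 2 × 5 × 2 = 20
  #6: 5 × 5 × 1 = 25
Sorted descending: 25, 24, 20, 12, 4, 3.
The third-highest RPN is 20 (#5).

20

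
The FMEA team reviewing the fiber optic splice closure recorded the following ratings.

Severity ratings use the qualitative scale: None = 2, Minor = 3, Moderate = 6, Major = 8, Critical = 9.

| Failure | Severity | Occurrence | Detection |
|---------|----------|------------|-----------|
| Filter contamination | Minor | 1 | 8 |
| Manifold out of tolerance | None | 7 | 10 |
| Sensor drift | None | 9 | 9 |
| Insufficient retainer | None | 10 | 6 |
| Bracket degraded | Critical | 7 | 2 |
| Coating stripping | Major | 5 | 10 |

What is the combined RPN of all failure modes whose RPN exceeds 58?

948

RPN = Severity × Occurrence × Detection:
  Filter contamination: 3 × 1 × 8 = 24
  Manifold out of tolerance: 2 × 7 × 10 = 140
  Sensor drift: 2 × 9 × 9 = 162
  Insufficient retainer: 2 × 10 × 6 = 120
  Bracket degraded: 9 × 7 × 2 = 126
  Coating stripping: 8 × 5 × 10 = 400
RPN > 58: Manifold out of tolerance (140), Sensor drift (162), Insufficient retainer (120), Bracket degraded (126), Coating stripping (400).
Sum: 140 + 162 + 120 + 126 + 400 = 948.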